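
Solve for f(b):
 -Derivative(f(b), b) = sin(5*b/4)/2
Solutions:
 f(b) = C1 + 2*cos(5*b/4)/5


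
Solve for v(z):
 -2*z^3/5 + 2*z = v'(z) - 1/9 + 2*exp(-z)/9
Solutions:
 v(z) = C1 - z^4/10 + z^2 + z/9 + 2*exp(-z)/9


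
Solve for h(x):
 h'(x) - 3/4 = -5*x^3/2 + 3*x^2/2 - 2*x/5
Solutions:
 h(x) = C1 - 5*x^4/8 + x^3/2 - x^2/5 + 3*x/4


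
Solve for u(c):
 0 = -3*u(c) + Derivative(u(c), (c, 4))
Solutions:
 u(c) = C1*exp(-3^(1/4)*c) + C2*exp(3^(1/4)*c) + C3*sin(3^(1/4)*c) + C4*cos(3^(1/4)*c)


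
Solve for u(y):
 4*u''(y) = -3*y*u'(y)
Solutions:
 u(y) = C1 + C2*erf(sqrt(6)*y/4)


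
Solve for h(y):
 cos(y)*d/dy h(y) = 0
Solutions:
 h(y) = C1


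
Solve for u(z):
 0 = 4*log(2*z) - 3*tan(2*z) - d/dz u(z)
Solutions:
 u(z) = C1 + 4*z*log(z) - 4*z + 4*z*log(2) + 3*log(cos(2*z))/2


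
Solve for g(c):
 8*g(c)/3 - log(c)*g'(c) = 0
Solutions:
 g(c) = C1*exp(8*li(c)/3)


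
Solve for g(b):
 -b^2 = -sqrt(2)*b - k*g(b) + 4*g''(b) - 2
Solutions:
 g(b) = C1*exp(-b*sqrt(k)/2) + C2*exp(b*sqrt(k)/2) + b^2/k - sqrt(2)*b/k - 2/k + 8/k^2


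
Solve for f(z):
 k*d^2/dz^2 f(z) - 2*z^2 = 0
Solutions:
 f(z) = C1 + C2*z + z^4/(6*k)


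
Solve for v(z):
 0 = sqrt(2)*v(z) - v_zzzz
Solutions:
 v(z) = C1*exp(-2^(1/8)*z) + C2*exp(2^(1/8)*z) + C3*sin(2^(1/8)*z) + C4*cos(2^(1/8)*z)


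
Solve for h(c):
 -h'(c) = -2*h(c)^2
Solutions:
 h(c) = -1/(C1 + 2*c)


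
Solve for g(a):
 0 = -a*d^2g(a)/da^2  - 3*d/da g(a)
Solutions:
 g(a) = C1 + C2/a^2


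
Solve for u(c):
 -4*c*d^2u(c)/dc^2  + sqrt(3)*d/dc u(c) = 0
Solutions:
 u(c) = C1 + C2*c^(sqrt(3)/4 + 1)


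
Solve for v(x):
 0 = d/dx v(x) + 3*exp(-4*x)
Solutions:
 v(x) = C1 + 3*exp(-4*x)/4


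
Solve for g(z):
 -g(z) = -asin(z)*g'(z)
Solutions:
 g(z) = C1*exp(Integral(1/asin(z), z))


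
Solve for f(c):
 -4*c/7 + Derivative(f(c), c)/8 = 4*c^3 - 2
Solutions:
 f(c) = C1 + 8*c^4 + 16*c^2/7 - 16*c


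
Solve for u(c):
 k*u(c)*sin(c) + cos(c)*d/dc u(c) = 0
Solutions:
 u(c) = C1*exp(k*log(cos(c)))


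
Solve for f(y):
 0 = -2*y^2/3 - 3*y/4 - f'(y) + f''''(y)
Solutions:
 f(y) = C1 + C4*exp(y) - 2*y^3/9 - 3*y^2/8 + (C2*sin(sqrt(3)*y/2) + C3*cos(sqrt(3)*y/2))*exp(-y/2)


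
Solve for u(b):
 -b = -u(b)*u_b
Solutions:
 u(b) = -sqrt(C1 + b^2)
 u(b) = sqrt(C1 + b^2)


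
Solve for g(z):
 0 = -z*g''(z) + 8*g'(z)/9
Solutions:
 g(z) = C1 + C2*z^(17/9)


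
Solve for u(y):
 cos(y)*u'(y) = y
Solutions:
 u(y) = C1 + Integral(y/cos(y), y)


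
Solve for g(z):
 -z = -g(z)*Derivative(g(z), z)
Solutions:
 g(z) = -sqrt(C1 + z^2)
 g(z) = sqrt(C1 + z^2)


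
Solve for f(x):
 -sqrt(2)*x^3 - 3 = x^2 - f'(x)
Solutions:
 f(x) = C1 + sqrt(2)*x^4/4 + x^3/3 + 3*x


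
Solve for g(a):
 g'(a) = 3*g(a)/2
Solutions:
 g(a) = C1*exp(3*a/2)


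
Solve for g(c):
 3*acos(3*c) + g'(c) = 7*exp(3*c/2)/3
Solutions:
 g(c) = C1 - 3*c*acos(3*c) + sqrt(1 - 9*c^2) + 14*exp(3*c/2)/9


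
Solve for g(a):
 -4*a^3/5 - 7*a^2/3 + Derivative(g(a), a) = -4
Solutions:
 g(a) = C1 + a^4/5 + 7*a^3/9 - 4*a


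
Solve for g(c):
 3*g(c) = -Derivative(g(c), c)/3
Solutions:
 g(c) = C1*exp(-9*c)


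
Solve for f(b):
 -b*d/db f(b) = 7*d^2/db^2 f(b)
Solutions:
 f(b) = C1 + C2*erf(sqrt(14)*b/14)


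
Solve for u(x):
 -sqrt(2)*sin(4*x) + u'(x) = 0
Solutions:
 u(x) = C1 - sqrt(2)*cos(4*x)/4


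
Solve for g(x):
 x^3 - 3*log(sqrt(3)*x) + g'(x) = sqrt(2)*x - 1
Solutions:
 g(x) = C1 - x^4/4 + sqrt(2)*x^2/2 + 3*x*log(x) - 4*x + 3*x*log(3)/2


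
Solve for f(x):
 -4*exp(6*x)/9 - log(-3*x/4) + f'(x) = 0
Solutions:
 f(x) = C1 + x*log(-x) + x*(-2*log(2) - 1 + log(3)) + 2*exp(6*x)/27


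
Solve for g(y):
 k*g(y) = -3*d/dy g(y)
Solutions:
 g(y) = C1*exp(-k*y/3)


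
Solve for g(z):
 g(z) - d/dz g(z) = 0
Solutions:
 g(z) = C1*exp(z)


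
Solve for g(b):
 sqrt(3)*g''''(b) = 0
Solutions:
 g(b) = C1 + C2*b + C3*b^2 + C4*b^3


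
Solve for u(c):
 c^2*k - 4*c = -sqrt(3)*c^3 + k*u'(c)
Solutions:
 u(c) = C1 + sqrt(3)*c^4/(4*k) + c^3/3 - 2*c^2/k


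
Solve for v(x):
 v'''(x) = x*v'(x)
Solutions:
 v(x) = C1 + Integral(C2*airyai(x) + C3*airybi(x), x)


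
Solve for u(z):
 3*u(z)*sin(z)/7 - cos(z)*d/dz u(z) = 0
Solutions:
 u(z) = C1/cos(z)^(3/7)


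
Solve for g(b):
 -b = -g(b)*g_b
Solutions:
 g(b) = -sqrt(C1 + b^2)
 g(b) = sqrt(C1 + b^2)


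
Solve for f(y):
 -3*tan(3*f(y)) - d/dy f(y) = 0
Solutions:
 f(y) = -asin(C1*exp(-9*y))/3 + pi/3
 f(y) = asin(C1*exp(-9*y))/3


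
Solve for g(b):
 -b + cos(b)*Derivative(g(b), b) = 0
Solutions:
 g(b) = C1 + Integral(b/cos(b), b)


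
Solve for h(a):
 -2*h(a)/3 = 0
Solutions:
 h(a) = 0


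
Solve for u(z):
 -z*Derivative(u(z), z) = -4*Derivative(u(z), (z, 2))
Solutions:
 u(z) = C1 + C2*erfi(sqrt(2)*z/4)


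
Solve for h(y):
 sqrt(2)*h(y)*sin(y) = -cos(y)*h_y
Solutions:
 h(y) = C1*cos(y)^(sqrt(2))


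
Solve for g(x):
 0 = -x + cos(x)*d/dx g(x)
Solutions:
 g(x) = C1 + Integral(x/cos(x), x)


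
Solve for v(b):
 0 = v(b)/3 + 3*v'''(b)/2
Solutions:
 v(b) = C3*exp(-6^(1/3)*b/3) + (C1*sin(2^(1/3)*3^(5/6)*b/6) + C2*cos(2^(1/3)*3^(5/6)*b/6))*exp(6^(1/3)*b/6)


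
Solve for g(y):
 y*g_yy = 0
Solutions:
 g(y) = C1 + C2*y


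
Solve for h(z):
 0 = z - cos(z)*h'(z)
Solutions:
 h(z) = C1 + Integral(z/cos(z), z)


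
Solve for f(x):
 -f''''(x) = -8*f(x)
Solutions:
 f(x) = C1*exp(-2^(3/4)*x) + C2*exp(2^(3/4)*x) + C3*sin(2^(3/4)*x) + C4*cos(2^(3/4)*x)


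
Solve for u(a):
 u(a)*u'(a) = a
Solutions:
 u(a) = -sqrt(C1 + a^2)
 u(a) = sqrt(C1 + a^2)


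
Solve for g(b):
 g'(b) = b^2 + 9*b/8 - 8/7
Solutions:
 g(b) = C1 + b^3/3 + 9*b^2/16 - 8*b/7


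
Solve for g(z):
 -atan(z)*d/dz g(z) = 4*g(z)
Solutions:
 g(z) = C1*exp(-4*Integral(1/atan(z), z))


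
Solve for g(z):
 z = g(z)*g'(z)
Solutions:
 g(z) = -sqrt(C1 + z^2)
 g(z) = sqrt(C1 + z^2)


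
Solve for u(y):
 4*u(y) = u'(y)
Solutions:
 u(y) = C1*exp(4*y)


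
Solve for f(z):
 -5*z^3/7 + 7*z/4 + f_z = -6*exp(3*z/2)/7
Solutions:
 f(z) = C1 + 5*z^4/28 - 7*z^2/8 - 4*exp(3*z/2)/7


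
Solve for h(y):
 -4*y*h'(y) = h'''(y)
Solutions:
 h(y) = C1 + Integral(C2*airyai(-2^(2/3)*y) + C3*airybi(-2^(2/3)*y), y)


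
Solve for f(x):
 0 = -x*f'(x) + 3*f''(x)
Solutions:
 f(x) = C1 + C2*erfi(sqrt(6)*x/6)


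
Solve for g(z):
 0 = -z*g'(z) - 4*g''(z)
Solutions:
 g(z) = C1 + C2*erf(sqrt(2)*z/4)


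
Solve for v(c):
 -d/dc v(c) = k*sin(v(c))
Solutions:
 v(c) = -acos((-C1 - exp(2*c*k))/(C1 - exp(2*c*k))) + 2*pi
 v(c) = acos((-C1 - exp(2*c*k))/(C1 - exp(2*c*k)))


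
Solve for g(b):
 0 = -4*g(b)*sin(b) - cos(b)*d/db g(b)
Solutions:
 g(b) = C1*cos(b)^4


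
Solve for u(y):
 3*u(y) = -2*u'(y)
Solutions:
 u(y) = C1*exp(-3*y/2)


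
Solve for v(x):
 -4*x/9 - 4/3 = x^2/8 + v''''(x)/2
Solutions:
 v(x) = C1 + C2*x + C3*x^2 + C4*x^3 - x^6/1440 - x^5/135 - x^4/9


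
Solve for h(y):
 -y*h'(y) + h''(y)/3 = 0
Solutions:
 h(y) = C1 + C2*erfi(sqrt(6)*y/2)


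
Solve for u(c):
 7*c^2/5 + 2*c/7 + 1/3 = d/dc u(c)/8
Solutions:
 u(c) = C1 + 56*c^3/15 + 8*c^2/7 + 8*c/3


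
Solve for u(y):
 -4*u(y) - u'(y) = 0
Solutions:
 u(y) = C1*exp(-4*y)


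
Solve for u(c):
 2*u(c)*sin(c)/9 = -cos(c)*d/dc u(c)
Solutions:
 u(c) = C1*cos(c)^(2/9)


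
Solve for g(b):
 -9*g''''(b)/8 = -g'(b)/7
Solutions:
 g(b) = C1 + C4*exp(2*147^(1/3)*b/21) + (C2*sin(3^(5/6)*7^(2/3)*b/21) + C3*cos(3^(5/6)*7^(2/3)*b/21))*exp(-147^(1/3)*b/21)


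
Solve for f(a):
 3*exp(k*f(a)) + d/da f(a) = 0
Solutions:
 f(a) = Piecewise((log(1/(C1*k + 3*a*k))/k, Ne(k, 0)), (nan, True))
 f(a) = Piecewise((C1 - 3*a, Eq(k, 0)), (nan, True))


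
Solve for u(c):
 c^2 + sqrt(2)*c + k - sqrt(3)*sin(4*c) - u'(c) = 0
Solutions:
 u(c) = C1 + c^3/3 + sqrt(2)*c^2/2 + c*k + sqrt(3)*cos(4*c)/4


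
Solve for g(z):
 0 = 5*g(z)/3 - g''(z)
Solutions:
 g(z) = C1*exp(-sqrt(15)*z/3) + C2*exp(sqrt(15)*z/3)


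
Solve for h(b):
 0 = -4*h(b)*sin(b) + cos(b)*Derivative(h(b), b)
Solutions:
 h(b) = C1/cos(b)^4


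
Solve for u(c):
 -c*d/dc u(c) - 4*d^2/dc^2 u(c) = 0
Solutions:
 u(c) = C1 + C2*erf(sqrt(2)*c/4)


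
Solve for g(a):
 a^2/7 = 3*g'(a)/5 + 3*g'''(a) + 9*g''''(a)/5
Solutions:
 g(a) = C1 + C2*exp(a*(-20 + 50*2^(1/3)/(9*sqrt(2229) + 493)^(1/3) + 2^(2/3)*(9*sqrt(2229) + 493)^(1/3))/36)*sin(2^(1/3)*sqrt(3)*a*(-2^(1/3)*(9*sqrt(2229) + 493)^(1/3) + 50/(9*sqrt(2229) + 493)^(1/3))/36) + C3*exp(a*(-20 + 50*2^(1/3)/(9*sqrt(2229) + 493)^(1/3) + 2^(2/3)*(9*sqrt(2229) + 493)^(1/3))/36)*cos(2^(1/3)*sqrt(3)*a*(-2^(1/3)*(9*sqrt(2229) + 493)^(1/3) + 50/(9*sqrt(2229) + 493)^(1/3))/36) + C4*exp(-a*(50*2^(1/3)/(9*sqrt(2229) + 493)^(1/3) + 10 + 2^(2/3)*(9*sqrt(2229) + 493)^(1/3))/18) + 5*a^3/63 - 50*a/21


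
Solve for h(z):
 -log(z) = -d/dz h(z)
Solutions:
 h(z) = C1 + z*log(z) - z


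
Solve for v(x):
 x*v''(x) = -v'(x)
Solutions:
 v(x) = C1 + C2*log(x)


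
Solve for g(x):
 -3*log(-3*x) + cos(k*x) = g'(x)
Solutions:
 g(x) = C1 - 3*x*log(-x) - 3*x*log(3) + 3*x + Piecewise((sin(k*x)/k, Ne(k, 0)), (x, True))


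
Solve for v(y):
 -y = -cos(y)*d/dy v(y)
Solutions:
 v(y) = C1 + Integral(y/cos(y), y)


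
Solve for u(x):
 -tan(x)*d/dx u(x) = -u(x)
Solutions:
 u(x) = C1*sin(x)


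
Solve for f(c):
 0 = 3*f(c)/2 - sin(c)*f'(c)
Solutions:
 f(c) = C1*(cos(c) - 1)^(3/4)/(cos(c) + 1)^(3/4)


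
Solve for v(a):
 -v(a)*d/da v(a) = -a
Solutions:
 v(a) = -sqrt(C1 + a^2)
 v(a) = sqrt(C1 + a^2)


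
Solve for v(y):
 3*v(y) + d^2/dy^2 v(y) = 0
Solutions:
 v(y) = C1*sin(sqrt(3)*y) + C2*cos(sqrt(3)*y)


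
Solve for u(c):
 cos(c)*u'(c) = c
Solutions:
 u(c) = C1 + Integral(c/cos(c), c)


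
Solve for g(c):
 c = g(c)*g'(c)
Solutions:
 g(c) = -sqrt(C1 + c^2)
 g(c) = sqrt(C1 + c^2)


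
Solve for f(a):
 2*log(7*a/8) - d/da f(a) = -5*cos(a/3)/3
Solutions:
 f(a) = C1 + 2*a*log(a) - 6*a*log(2) - 2*a + 2*a*log(7) + 5*sin(a/3)


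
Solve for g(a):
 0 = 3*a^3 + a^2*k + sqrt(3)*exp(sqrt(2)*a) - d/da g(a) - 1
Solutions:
 g(a) = C1 + 3*a^4/4 + a^3*k/3 - a + sqrt(6)*exp(sqrt(2)*a)/2


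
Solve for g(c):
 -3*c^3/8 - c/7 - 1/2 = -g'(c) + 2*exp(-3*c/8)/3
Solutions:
 g(c) = C1 + 3*c^4/32 + c^2/14 + c/2 - 16*exp(-3*c/8)/9


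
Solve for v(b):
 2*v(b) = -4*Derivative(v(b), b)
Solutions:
 v(b) = C1*exp(-b/2)


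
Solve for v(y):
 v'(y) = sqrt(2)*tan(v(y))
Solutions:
 v(y) = pi - asin(C1*exp(sqrt(2)*y))
 v(y) = asin(C1*exp(sqrt(2)*y))


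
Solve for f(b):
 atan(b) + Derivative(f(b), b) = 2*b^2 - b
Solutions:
 f(b) = C1 + 2*b^3/3 - b^2/2 - b*atan(b) + log(b^2 + 1)/2


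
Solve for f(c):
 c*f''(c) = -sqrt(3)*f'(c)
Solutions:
 f(c) = C1 + C2*c^(1 - sqrt(3))


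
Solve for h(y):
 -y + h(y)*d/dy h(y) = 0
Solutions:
 h(y) = -sqrt(C1 + y^2)
 h(y) = sqrt(C1 + y^2)


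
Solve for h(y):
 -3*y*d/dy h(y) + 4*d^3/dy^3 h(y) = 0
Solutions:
 h(y) = C1 + Integral(C2*airyai(6^(1/3)*y/2) + C3*airybi(6^(1/3)*y/2), y)


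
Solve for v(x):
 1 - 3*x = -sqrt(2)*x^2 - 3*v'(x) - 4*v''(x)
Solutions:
 v(x) = C1 + C2*exp(-3*x/4) - sqrt(2)*x^3/9 + x^2/2 + 4*sqrt(2)*x^2/9 - 32*sqrt(2)*x/27 - 5*x/3


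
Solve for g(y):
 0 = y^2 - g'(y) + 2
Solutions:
 g(y) = C1 + y^3/3 + 2*y


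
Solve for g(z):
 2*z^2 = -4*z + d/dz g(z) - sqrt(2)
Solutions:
 g(z) = C1 + 2*z^3/3 + 2*z^2 + sqrt(2)*z


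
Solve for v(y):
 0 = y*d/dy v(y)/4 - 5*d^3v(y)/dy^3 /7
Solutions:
 v(y) = C1 + Integral(C2*airyai(350^(1/3)*y/10) + C3*airybi(350^(1/3)*y/10), y)


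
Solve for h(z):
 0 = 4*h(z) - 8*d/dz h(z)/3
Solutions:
 h(z) = C1*exp(3*z/2)


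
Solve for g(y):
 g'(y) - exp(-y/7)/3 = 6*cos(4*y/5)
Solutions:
 g(y) = C1 + 15*sin(4*y/5)/2 - 7*exp(-y/7)/3


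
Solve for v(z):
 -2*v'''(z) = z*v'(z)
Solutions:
 v(z) = C1 + Integral(C2*airyai(-2^(2/3)*z/2) + C3*airybi(-2^(2/3)*z/2), z)


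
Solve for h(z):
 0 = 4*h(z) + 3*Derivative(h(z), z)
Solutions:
 h(z) = C1*exp(-4*z/3)


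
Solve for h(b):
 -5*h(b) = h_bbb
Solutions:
 h(b) = C3*exp(-5^(1/3)*b) + (C1*sin(sqrt(3)*5^(1/3)*b/2) + C2*cos(sqrt(3)*5^(1/3)*b/2))*exp(5^(1/3)*b/2)


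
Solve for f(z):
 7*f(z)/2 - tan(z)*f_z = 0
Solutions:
 f(z) = C1*sin(z)^(7/2)


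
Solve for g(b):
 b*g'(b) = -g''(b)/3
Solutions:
 g(b) = C1 + C2*erf(sqrt(6)*b/2)


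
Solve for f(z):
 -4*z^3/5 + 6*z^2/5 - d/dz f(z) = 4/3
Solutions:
 f(z) = C1 - z^4/5 + 2*z^3/5 - 4*z/3


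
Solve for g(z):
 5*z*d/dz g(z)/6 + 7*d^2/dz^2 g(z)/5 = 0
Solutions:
 g(z) = C1 + C2*erf(5*sqrt(21)*z/42)


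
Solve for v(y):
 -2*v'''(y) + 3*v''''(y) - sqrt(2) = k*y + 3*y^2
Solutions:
 v(y) = C1 + C2*y + C3*y^2 + C4*exp(2*y/3) - y^5/40 + y^4*(-k - 9)/48 + y^3*(-3*k - 27 - 2*sqrt(2))/24


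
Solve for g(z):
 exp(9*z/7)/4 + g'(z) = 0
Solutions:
 g(z) = C1 - 7*exp(9*z/7)/36


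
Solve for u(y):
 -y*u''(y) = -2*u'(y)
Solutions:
 u(y) = C1 + C2*y^3


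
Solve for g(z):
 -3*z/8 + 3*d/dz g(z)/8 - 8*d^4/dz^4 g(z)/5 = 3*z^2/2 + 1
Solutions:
 g(z) = C1 + C4*exp(15^(1/3)*z/4) + 4*z^3/3 + z^2/2 + 8*z/3 + (C2*sin(3^(5/6)*5^(1/3)*z/8) + C3*cos(3^(5/6)*5^(1/3)*z/8))*exp(-15^(1/3)*z/8)


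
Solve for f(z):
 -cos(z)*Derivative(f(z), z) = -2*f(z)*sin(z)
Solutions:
 f(z) = C1/cos(z)^2


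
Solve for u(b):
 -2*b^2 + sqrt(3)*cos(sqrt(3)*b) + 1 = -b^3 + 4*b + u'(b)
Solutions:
 u(b) = C1 + b^4/4 - 2*b^3/3 - 2*b^2 + b + sin(sqrt(3)*b)


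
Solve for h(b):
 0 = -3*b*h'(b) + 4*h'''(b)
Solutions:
 h(b) = C1 + Integral(C2*airyai(6^(1/3)*b/2) + C3*airybi(6^(1/3)*b/2), b)


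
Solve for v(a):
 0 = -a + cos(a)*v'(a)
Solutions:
 v(a) = C1 + Integral(a/cos(a), a)


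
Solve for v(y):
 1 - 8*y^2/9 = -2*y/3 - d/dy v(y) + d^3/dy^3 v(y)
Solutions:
 v(y) = C1 + C2*exp(-y) + C3*exp(y) + 8*y^3/27 - y^2/3 + 7*y/9


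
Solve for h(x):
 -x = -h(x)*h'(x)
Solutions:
 h(x) = -sqrt(C1 + x^2)
 h(x) = sqrt(C1 + x^2)


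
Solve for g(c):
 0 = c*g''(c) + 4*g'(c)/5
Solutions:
 g(c) = C1 + C2*c^(1/5)


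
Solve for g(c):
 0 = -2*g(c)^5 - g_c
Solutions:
 g(c) = -I*(1/(C1 + 8*c))^(1/4)
 g(c) = I*(1/(C1 + 8*c))^(1/4)
 g(c) = -(1/(C1 + 8*c))^(1/4)
 g(c) = (1/(C1 + 8*c))^(1/4)


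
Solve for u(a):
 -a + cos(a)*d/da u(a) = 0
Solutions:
 u(a) = C1 + Integral(a/cos(a), a)


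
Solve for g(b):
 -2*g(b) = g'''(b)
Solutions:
 g(b) = C3*exp(-2^(1/3)*b) + (C1*sin(2^(1/3)*sqrt(3)*b/2) + C2*cos(2^(1/3)*sqrt(3)*b/2))*exp(2^(1/3)*b/2)


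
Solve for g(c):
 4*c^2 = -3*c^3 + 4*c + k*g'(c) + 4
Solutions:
 g(c) = C1 + 3*c^4/(4*k) + 4*c^3/(3*k) - 2*c^2/k - 4*c/k


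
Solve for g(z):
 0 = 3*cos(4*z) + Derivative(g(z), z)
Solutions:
 g(z) = C1 - 3*sin(4*z)/4


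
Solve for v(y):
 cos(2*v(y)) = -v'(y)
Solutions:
 v(y) = -asin((C1 + exp(4*y))/(C1 - exp(4*y)))/2 + pi/2
 v(y) = asin((C1 + exp(4*y))/(C1 - exp(4*y)))/2


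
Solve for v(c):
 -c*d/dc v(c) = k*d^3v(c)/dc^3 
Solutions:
 v(c) = C1 + Integral(C2*airyai(c*(-1/k)^(1/3)) + C3*airybi(c*(-1/k)^(1/3)), c)


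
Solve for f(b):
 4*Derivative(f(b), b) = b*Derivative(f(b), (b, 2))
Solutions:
 f(b) = C1 + C2*b^5


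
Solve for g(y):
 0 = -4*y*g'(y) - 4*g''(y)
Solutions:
 g(y) = C1 + C2*erf(sqrt(2)*y/2)


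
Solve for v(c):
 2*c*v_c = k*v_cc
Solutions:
 v(c) = C1 + C2*erf(c*sqrt(-1/k))/sqrt(-1/k)


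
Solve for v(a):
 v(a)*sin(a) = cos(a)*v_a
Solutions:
 v(a) = C1/cos(a)


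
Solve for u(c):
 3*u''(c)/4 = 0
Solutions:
 u(c) = C1 + C2*c


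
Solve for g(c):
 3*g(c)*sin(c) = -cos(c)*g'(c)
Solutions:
 g(c) = C1*cos(c)^3


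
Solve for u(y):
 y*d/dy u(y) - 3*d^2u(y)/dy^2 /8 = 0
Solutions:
 u(y) = C1 + C2*erfi(2*sqrt(3)*y/3)


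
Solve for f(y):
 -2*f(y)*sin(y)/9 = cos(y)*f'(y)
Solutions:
 f(y) = C1*cos(y)^(2/9)


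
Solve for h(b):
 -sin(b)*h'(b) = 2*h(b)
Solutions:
 h(b) = C1*(cos(b) + 1)/(cos(b) - 1)


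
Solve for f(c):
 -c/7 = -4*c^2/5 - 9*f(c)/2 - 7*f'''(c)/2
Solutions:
 f(c) = C3*exp(-21^(2/3)*c/7) - 8*c^2/45 + 2*c/63 + (C1*sin(3*3^(1/6)*7^(2/3)*c/14) + C2*cos(3*3^(1/6)*7^(2/3)*c/14))*exp(21^(2/3)*c/14)


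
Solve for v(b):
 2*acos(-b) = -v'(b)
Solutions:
 v(b) = C1 - 2*b*acos(-b) - 2*sqrt(1 - b^2)


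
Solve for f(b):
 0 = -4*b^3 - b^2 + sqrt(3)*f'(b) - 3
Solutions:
 f(b) = C1 + sqrt(3)*b^4/3 + sqrt(3)*b^3/9 + sqrt(3)*b


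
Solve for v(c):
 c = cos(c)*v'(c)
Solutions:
 v(c) = C1 + Integral(c/cos(c), c)


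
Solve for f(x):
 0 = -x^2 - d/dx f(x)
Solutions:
 f(x) = C1 - x^3/3


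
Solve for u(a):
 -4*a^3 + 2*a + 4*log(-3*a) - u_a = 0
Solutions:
 u(a) = C1 - a^4 + a^2 + 4*a*log(-a) + 4*a*(-1 + log(3))


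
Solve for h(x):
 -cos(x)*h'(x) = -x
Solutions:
 h(x) = C1 + Integral(x/cos(x), x)


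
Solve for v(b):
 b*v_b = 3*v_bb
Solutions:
 v(b) = C1 + C2*erfi(sqrt(6)*b/6)


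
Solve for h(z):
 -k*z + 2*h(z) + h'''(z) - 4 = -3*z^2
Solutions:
 h(z) = C3*exp(-2^(1/3)*z) + k*z/2 - 3*z^2/2 + (C1*sin(2^(1/3)*sqrt(3)*z/2) + C2*cos(2^(1/3)*sqrt(3)*z/2))*exp(2^(1/3)*z/2) + 2


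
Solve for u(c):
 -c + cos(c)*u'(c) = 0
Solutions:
 u(c) = C1 + Integral(c/cos(c), c)


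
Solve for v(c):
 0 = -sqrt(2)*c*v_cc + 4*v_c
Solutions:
 v(c) = C1 + C2*c^(1 + 2*sqrt(2))


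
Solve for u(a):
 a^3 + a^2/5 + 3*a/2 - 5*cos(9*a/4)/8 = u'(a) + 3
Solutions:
 u(a) = C1 + a^4/4 + a^3/15 + 3*a^2/4 - 3*a - 5*sin(9*a/4)/18


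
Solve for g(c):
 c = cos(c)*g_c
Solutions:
 g(c) = C1 + Integral(c/cos(c), c)


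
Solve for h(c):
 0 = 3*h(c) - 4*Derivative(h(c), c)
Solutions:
 h(c) = C1*exp(3*c/4)


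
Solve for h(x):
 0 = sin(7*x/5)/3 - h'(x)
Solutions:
 h(x) = C1 - 5*cos(7*x/5)/21


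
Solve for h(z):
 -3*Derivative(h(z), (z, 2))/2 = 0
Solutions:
 h(z) = C1 + C2*z


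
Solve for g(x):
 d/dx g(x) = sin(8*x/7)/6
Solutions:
 g(x) = C1 - 7*cos(8*x/7)/48


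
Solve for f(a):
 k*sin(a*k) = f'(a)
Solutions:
 f(a) = C1 - cos(a*k)


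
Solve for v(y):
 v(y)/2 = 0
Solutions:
 v(y) = 0


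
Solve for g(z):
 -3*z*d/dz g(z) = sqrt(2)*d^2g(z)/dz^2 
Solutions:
 g(z) = C1 + C2*erf(2^(1/4)*sqrt(3)*z/2)


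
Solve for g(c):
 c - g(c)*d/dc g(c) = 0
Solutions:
 g(c) = -sqrt(C1 + c^2)
 g(c) = sqrt(C1 + c^2)


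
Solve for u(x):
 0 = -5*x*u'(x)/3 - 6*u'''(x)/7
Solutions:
 u(x) = C1 + Integral(C2*airyai(-420^(1/3)*x/6) + C3*airybi(-420^(1/3)*x/6), x)


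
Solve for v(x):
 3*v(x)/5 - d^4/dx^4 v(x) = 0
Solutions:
 v(x) = C1*exp(-3^(1/4)*5^(3/4)*x/5) + C2*exp(3^(1/4)*5^(3/4)*x/5) + C3*sin(3^(1/4)*5^(3/4)*x/5) + C4*cos(3^(1/4)*5^(3/4)*x/5)


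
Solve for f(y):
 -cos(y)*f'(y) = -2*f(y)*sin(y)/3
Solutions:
 f(y) = C1/cos(y)^(2/3)


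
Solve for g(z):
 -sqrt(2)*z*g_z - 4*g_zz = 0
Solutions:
 g(z) = C1 + C2*erf(2^(3/4)*z/4)


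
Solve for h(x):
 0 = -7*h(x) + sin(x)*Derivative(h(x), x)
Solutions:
 h(x) = C1*sqrt(cos(x) - 1)*(cos(x)^3 - 3*cos(x)^2 + 3*cos(x) - 1)/(sqrt(cos(x) + 1)*(cos(x)^3 + 3*cos(x)^2 + 3*cos(x) + 1))


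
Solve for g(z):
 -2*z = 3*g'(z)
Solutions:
 g(z) = C1 - z^2/3


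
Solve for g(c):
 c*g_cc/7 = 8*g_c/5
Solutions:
 g(c) = C1 + C2*c^(61/5)


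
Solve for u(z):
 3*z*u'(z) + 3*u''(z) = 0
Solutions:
 u(z) = C1 + C2*erf(sqrt(2)*z/2)


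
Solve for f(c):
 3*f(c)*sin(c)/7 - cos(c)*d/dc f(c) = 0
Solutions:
 f(c) = C1/cos(c)^(3/7)


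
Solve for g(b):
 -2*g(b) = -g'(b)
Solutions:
 g(b) = C1*exp(2*b)


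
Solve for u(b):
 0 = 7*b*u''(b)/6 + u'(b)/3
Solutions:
 u(b) = C1 + C2*b^(5/7)


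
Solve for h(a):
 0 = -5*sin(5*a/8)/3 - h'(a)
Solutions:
 h(a) = C1 + 8*cos(5*a/8)/3


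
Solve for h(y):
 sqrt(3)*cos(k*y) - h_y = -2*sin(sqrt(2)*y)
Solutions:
 h(y) = C1 - sqrt(2)*cos(sqrt(2)*y) + sqrt(3)*sin(k*y)/k


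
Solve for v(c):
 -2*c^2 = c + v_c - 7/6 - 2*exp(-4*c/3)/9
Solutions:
 v(c) = C1 - 2*c^3/3 - c^2/2 + 7*c/6 - exp(-4*c/3)/6


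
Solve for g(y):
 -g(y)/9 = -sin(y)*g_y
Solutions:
 g(y) = C1*(cos(y) - 1)^(1/18)/(cos(y) + 1)^(1/18)


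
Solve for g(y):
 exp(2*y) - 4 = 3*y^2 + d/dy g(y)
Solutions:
 g(y) = C1 - y^3 - 4*y + exp(2*y)/2


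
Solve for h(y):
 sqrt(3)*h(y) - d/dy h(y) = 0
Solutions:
 h(y) = C1*exp(sqrt(3)*y)


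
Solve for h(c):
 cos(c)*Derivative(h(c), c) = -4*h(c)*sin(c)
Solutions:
 h(c) = C1*cos(c)^4


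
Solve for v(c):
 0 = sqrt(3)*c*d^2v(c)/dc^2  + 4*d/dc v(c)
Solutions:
 v(c) = C1 + C2*c^(1 - 4*sqrt(3)/3)


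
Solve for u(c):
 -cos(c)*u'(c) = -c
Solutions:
 u(c) = C1 + Integral(c/cos(c), c)


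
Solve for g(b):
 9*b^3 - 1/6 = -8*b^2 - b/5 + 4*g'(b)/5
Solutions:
 g(b) = C1 + 45*b^4/16 + 10*b^3/3 + b^2/8 - 5*b/24


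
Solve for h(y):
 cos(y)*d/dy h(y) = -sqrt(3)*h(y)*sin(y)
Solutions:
 h(y) = C1*cos(y)^(sqrt(3))


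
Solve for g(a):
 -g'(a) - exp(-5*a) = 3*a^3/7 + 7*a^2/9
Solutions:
 g(a) = C1 - 3*a^4/28 - 7*a^3/27 + exp(-5*a)/5


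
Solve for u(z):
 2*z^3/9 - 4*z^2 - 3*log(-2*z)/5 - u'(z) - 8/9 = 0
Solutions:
 u(z) = C1 + z^4/18 - 4*z^3/3 - 3*z*log(-z)/5 + z*(-27*log(2) - 13)/45


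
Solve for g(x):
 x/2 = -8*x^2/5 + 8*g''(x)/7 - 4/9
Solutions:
 g(x) = C1 + C2*x + 7*x^4/60 + 7*x^3/96 + 7*x^2/36


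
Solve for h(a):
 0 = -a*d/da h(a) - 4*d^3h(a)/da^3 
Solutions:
 h(a) = C1 + Integral(C2*airyai(-2^(1/3)*a/2) + C3*airybi(-2^(1/3)*a/2), a)


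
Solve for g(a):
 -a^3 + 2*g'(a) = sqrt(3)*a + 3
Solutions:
 g(a) = C1 + a^4/8 + sqrt(3)*a^2/4 + 3*a/2


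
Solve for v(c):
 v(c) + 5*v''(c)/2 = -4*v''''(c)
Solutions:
 v(c) = (C1*sin(sqrt(2)*c*cos(atan(sqrt(39)/5)/2)/2) + C2*cos(sqrt(2)*c*cos(atan(sqrt(39)/5)/2)/2))*exp(-sqrt(2)*c*sin(atan(sqrt(39)/5)/2)/2) + (C3*sin(sqrt(2)*c*cos(atan(sqrt(39)/5)/2)/2) + C4*cos(sqrt(2)*c*cos(atan(sqrt(39)/5)/2)/2))*exp(sqrt(2)*c*sin(atan(sqrt(39)/5)/2)/2)


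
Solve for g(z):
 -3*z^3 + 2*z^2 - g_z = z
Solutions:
 g(z) = C1 - 3*z^4/4 + 2*z^3/3 - z^2/2


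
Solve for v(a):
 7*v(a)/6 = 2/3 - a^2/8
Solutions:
 v(a) = 4/7 - 3*a^2/28


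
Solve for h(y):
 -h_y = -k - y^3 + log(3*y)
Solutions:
 h(y) = C1 + k*y + y^4/4 - y*log(y) - y*log(3) + y


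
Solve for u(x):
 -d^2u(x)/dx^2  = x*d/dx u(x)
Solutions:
 u(x) = C1 + C2*erf(sqrt(2)*x/2)


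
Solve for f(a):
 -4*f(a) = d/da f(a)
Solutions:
 f(a) = C1*exp(-4*a)


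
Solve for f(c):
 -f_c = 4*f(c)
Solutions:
 f(c) = C1*exp(-4*c)


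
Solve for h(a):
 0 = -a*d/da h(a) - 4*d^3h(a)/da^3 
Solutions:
 h(a) = C1 + Integral(C2*airyai(-2^(1/3)*a/2) + C3*airybi(-2^(1/3)*a/2), a)


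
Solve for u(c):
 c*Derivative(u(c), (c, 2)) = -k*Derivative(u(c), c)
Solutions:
 u(c) = C1 + c^(1 - re(k))*(C2*sin(log(c)*Abs(im(k))) + C3*cos(log(c)*im(k)))


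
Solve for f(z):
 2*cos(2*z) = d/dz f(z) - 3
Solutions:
 f(z) = C1 + 3*z + sin(2*z)


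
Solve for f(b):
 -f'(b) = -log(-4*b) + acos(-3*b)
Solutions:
 f(b) = C1 + b*log(-b) - b*acos(-3*b) - b + 2*b*log(2) - sqrt(1 - 9*b^2)/3


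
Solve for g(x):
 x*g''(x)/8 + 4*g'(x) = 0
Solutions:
 g(x) = C1 + C2/x^31


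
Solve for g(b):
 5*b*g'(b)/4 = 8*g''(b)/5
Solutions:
 g(b) = C1 + C2*erfi(5*b/8)


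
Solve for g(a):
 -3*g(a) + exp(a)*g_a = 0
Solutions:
 g(a) = C1*exp(-3*exp(-a))


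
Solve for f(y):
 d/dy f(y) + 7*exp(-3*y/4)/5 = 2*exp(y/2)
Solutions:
 f(y) = C1 + 4*exp(y/2) + 28*exp(-3*y/4)/15


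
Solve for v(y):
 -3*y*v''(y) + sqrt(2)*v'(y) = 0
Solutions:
 v(y) = C1 + C2*y^(sqrt(2)/3 + 1)


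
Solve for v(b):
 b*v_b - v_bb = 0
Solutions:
 v(b) = C1 + C2*erfi(sqrt(2)*b/2)


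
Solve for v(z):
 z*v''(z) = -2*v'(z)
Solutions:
 v(z) = C1 + C2/z


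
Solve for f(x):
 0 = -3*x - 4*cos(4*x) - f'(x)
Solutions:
 f(x) = C1 - 3*x^2/2 - sin(4*x)


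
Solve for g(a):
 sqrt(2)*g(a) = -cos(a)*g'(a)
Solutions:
 g(a) = C1*(sin(a) - 1)^(sqrt(2)/2)/(sin(a) + 1)^(sqrt(2)/2)


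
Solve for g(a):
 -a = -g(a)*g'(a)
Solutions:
 g(a) = -sqrt(C1 + a^2)
 g(a) = sqrt(C1 + a^2)


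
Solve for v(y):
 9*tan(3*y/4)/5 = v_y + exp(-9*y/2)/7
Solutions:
 v(y) = C1 + 6*log(tan(3*y/4)^2 + 1)/5 + 2*exp(-9*y/2)/63


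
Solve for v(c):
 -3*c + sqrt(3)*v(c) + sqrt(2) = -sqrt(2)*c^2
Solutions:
 v(c) = -sqrt(6)*c^2/3 + sqrt(3)*c - sqrt(6)/3


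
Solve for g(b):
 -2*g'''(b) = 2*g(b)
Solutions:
 g(b) = C3*exp(-b) + (C1*sin(sqrt(3)*b/2) + C2*cos(sqrt(3)*b/2))*exp(b/2)


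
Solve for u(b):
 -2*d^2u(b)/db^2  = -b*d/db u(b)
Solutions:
 u(b) = C1 + C2*erfi(b/2)


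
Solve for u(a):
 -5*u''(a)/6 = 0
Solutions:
 u(a) = C1 + C2*a


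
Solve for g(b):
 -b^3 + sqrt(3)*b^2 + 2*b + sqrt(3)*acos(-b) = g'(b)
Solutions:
 g(b) = C1 - b^4/4 + sqrt(3)*b^3/3 + b^2 + sqrt(3)*(b*acos(-b) + sqrt(1 - b^2))


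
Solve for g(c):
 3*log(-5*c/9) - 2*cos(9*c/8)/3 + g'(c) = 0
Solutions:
 g(c) = C1 - 3*c*log(-c) - 3*c*log(5) + 3*c + 6*c*log(3) + 16*sin(9*c/8)/27


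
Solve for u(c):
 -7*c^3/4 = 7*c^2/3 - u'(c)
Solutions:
 u(c) = C1 + 7*c^4/16 + 7*c^3/9


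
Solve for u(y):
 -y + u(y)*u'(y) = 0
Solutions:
 u(y) = -sqrt(C1 + y^2)
 u(y) = sqrt(C1 + y^2)


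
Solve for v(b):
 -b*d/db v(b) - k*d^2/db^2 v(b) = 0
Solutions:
 v(b) = C1 + C2*sqrt(k)*erf(sqrt(2)*b*sqrt(1/k)/2)


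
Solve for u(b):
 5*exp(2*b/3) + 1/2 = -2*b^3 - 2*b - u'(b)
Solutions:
 u(b) = C1 - b^4/2 - b^2 - b/2 - 15*exp(2*b/3)/2


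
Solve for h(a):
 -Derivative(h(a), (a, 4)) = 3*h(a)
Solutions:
 h(a) = (C1*sin(sqrt(2)*3^(1/4)*a/2) + C2*cos(sqrt(2)*3^(1/4)*a/2))*exp(-sqrt(2)*3^(1/4)*a/2) + (C3*sin(sqrt(2)*3^(1/4)*a/2) + C4*cos(sqrt(2)*3^(1/4)*a/2))*exp(sqrt(2)*3^(1/4)*a/2)


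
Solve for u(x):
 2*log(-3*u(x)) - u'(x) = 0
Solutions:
 -Integral(1/(log(-_y) + log(3)), (_y, u(x)))/2 = C1 - x


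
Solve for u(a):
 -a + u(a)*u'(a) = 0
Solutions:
 u(a) = -sqrt(C1 + a^2)
 u(a) = sqrt(C1 + a^2)


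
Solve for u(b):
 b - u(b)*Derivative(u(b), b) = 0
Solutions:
 u(b) = -sqrt(C1 + b^2)
 u(b) = sqrt(C1 + b^2)


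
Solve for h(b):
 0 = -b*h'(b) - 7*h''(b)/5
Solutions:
 h(b) = C1 + C2*erf(sqrt(70)*b/14)


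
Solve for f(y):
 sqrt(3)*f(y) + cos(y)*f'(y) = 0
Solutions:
 f(y) = C1*(sin(y) - 1)^(sqrt(3)/2)/(sin(y) + 1)^(sqrt(3)/2)


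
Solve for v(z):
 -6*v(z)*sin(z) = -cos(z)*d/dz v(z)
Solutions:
 v(z) = C1/cos(z)^6


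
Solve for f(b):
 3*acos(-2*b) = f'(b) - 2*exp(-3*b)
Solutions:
 f(b) = C1 + 3*b*acos(-2*b) + 3*sqrt(1 - 4*b^2)/2 - 2*exp(-3*b)/3


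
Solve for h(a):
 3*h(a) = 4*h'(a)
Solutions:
 h(a) = C1*exp(3*a/4)


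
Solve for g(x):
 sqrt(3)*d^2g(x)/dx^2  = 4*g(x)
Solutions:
 g(x) = C1*exp(-2*3^(3/4)*x/3) + C2*exp(2*3^(3/4)*x/3)


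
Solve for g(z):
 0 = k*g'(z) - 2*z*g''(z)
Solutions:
 g(z) = C1 + z^(re(k)/2 + 1)*(C2*sin(log(z)*Abs(im(k))/2) + C3*cos(log(z)*im(k)/2))


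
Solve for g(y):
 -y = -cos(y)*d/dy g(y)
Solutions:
 g(y) = C1 + Integral(y/cos(y), y)


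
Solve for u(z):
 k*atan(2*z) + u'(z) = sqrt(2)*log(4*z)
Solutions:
 u(z) = C1 - k*(z*atan(2*z) - log(4*z^2 + 1)/4) + sqrt(2)*z*(log(z) - 1) + 2*sqrt(2)*z*log(2)


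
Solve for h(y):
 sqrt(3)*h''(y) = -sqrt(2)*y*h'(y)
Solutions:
 h(y) = C1 + C2*erf(6^(3/4)*y/6)


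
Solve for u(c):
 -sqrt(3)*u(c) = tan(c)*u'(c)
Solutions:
 u(c) = C1/sin(c)^(sqrt(3))


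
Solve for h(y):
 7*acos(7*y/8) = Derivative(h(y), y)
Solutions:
 h(y) = C1 + 7*y*acos(7*y/8) - sqrt(64 - 49*y^2)


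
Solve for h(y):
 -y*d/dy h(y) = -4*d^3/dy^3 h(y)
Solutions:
 h(y) = C1 + Integral(C2*airyai(2^(1/3)*y/2) + C3*airybi(2^(1/3)*y/2), y)


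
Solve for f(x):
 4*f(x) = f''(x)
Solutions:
 f(x) = C1*exp(-2*x) + C2*exp(2*x)


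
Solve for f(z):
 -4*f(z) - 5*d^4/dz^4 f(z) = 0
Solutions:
 f(z) = (C1*sin(5^(3/4)*z/5) + C2*cos(5^(3/4)*z/5))*exp(-5^(3/4)*z/5) + (C3*sin(5^(3/4)*z/5) + C4*cos(5^(3/4)*z/5))*exp(5^(3/4)*z/5)


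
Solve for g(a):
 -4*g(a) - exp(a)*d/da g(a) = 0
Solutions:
 g(a) = C1*exp(4*exp(-a))


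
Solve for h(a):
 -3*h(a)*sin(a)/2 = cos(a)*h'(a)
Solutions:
 h(a) = C1*cos(a)^(3/2)


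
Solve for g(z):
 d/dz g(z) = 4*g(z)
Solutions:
 g(z) = C1*exp(4*z)


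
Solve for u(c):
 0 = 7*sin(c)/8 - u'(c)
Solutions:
 u(c) = C1 - 7*cos(c)/8


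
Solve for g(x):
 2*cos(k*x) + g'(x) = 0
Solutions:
 g(x) = C1 - 2*sin(k*x)/k


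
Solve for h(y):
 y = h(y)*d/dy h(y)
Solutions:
 h(y) = -sqrt(C1 + y^2)
 h(y) = sqrt(C1 + y^2)


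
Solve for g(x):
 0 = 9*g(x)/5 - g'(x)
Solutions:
 g(x) = C1*exp(9*x/5)


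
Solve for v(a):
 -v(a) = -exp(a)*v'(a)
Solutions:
 v(a) = C1*exp(-exp(-a))


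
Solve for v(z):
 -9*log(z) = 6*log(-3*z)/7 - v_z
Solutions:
 v(z) = C1 + 69*z*log(z)/7 + 3*z*(-23 + 2*log(3) + 2*I*pi)/7


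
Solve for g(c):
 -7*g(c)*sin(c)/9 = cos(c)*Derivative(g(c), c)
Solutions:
 g(c) = C1*cos(c)^(7/9)


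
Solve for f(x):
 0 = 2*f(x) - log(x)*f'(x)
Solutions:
 f(x) = C1*exp(2*li(x))


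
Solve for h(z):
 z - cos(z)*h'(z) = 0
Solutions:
 h(z) = C1 + Integral(z/cos(z), z)


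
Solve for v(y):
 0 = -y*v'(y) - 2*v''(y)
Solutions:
 v(y) = C1 + C2*erf(y/2)


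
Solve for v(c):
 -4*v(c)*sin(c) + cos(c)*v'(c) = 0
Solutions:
 v(c) = C1/cos(c)^4


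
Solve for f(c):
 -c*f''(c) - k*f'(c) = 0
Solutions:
 f(c) = C1 + c^(1 - re(k))*(C2*sin(log(c)*Abs(im(k))) + C3*cos(log(c)*im(k)))


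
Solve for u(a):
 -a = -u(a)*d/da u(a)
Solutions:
 u(a) = -sqrt(C1 + a^2)
 u(a) = sqrt(C1 + a^2)


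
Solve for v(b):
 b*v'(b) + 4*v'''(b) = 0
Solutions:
 v(b) = C1 + Integral(C2*airyai(-2^(1/3)*b/2) + C3*airybi(-2^(1/3)*b/2), b)


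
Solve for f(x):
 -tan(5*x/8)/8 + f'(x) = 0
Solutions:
 f(x) = C1 - log(cos(5*x/8))/5


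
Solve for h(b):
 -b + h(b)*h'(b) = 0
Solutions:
 h(b) = -sqrt(C1 + b^2)
 h(b) = sqrt(C1 + b^2)


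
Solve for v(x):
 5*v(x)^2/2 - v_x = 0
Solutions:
 v(x) = -2/(C1 + 5*x)


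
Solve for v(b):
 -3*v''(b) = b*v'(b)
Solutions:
 v(b) = C1 + C2*erf(sqrt(6)*b/6)


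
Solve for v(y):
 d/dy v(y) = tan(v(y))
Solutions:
 v(y) = pi - asin(C1*exp(y))
 v(y) = asin(C1*exp(y))


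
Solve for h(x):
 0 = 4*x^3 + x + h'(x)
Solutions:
 h(x) = C1 - x^4 - x^2/2


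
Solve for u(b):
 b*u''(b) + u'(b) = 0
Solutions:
 u(b) = C1 + C2*log(b)


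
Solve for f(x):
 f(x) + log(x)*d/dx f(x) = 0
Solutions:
 f(x) = C1*exp(-li(x))


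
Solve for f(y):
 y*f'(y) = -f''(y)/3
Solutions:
 f(y) = C1 + C2*erf(sqrt(6)*y/2)


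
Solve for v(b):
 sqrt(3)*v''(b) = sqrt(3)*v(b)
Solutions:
 v(b) = C1*exp(-b) + C2*exp(b)


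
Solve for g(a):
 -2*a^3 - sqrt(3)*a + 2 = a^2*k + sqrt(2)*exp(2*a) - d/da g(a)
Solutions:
 g(a) = C1 + a^4/2 + a^3*k/3 + sqrt(3)*a^2/2 - 2*a + sqrt(2)*exp(2*a)/2


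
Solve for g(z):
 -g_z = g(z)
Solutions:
 g(z) = C1*exp(-z)


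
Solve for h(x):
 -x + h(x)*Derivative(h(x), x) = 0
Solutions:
 h(x) = -sqrt(C1 + x^2)
 h(x) = sqrt(C1 + x^2)


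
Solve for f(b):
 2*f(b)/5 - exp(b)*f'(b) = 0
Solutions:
 f(b) = C1*exp(-2*exp(-b)/5)


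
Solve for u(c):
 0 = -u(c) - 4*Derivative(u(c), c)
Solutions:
 u(c) = C1*exp(-c/4)


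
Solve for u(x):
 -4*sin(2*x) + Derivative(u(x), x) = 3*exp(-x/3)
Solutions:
 u(x) = C1 - 2*cos(2*x) - 9*exp(-x/3)


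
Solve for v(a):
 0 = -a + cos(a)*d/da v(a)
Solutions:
 v(a) = C1 + Integral(a/cos(a), a)


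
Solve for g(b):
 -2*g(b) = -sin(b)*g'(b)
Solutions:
 g(b) = C1*(cos(b) - 1)/(cos(b) + 1)


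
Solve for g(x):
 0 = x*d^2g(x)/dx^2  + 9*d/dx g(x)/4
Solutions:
 g(x) = C1 + C2/x^(5/4)


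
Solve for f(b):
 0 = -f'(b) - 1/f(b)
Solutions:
 f(b) = -sqrt(C1 - 2*b)
 f(b) = sqrt(C1 - 2*b)


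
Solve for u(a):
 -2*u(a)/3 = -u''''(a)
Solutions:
 u(a) = C1*exp(-2^(1/4)*3^(3/4)*a/3) + C2*exp(2^(1/4)*3^(3/4)*a/3) + C3*sin(2^(1/4)*3^(3/4)*a/3) + C4*cos(2^(1/4)*3^(3/4)*a/3)


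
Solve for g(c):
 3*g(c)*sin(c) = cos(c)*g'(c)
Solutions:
 g(c) = C1/cos(c)^3


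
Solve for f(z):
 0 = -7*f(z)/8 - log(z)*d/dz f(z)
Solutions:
 f(z) = C1*exp(-7*li(z)/8)


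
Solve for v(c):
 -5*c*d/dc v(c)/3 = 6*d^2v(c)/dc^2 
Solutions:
 v(c) = C1 + C2*erf(sqrt(5)*c/6)


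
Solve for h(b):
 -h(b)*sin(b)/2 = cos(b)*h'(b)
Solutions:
 h(b) = C1*sqrt(cos(b))


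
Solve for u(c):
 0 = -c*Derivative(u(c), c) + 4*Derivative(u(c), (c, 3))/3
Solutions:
 u(c) = C1 + Integral(C2*airyai(6^(1/3)*c/2) + C3*airybi(6^(1/3)*c/2), c)


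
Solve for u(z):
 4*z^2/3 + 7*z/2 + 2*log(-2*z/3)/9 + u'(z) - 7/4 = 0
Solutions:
 u(z) = C1 - 4*z^3/9 - 7*z^2/4 - 2*z*log(-z)/9 + z*(-8*log(2) + 8*log(3) + 71)/36


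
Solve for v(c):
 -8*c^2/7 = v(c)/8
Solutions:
 v(c) = -64*c^2/7


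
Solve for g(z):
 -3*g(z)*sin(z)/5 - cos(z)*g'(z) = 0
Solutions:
 g(z) = C1*cos(z)^(3/5)


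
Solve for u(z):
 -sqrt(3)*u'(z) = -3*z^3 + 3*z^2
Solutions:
 u(z) = C1 + sqrt(3)*z^4/4 - sqrt(3)*z^3/3


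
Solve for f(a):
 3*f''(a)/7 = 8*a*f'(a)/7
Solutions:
 f(a) = C1 + C2*erfi(2*sqrt(3)*a/3)


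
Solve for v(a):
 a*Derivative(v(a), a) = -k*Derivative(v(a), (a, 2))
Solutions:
 v(a) = C1 + C2*sqrt(k)*erf(sqrt(2)*a*sqrt(1/k)/2)


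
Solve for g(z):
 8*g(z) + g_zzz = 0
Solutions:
 g(z) = C3*exp(-2*z) + (C1*sin(sqrt(3)*z) + C2*cos(sqrt(3)*z))*exp(z)


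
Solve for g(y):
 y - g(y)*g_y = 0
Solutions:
 g(y) = -sqrt(C1 + y^2)
 g(y) = sqrt(C1 + y^2)


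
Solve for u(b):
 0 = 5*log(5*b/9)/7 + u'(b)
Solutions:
 u(b) = C1 - 5*b*log(b)/7 - 5*b*log(5)/7 + 5*b/7 + 10*b*log(3)/7


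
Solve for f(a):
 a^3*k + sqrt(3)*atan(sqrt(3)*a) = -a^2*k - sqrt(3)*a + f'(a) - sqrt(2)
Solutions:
 f(a) = C1 + a^4*k/4 + a^3*k/3 + sqrt(3)*a^2/2 + sqrt(2)*a + sqrt(3)*(a*atan(sqrt(3)*a) - sqrt(3)*log(3*a^2 + 1)/6)


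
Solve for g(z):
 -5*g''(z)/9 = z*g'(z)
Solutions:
 g(z) = C1 + C2*erf(3*sqrt(10)*z/10)


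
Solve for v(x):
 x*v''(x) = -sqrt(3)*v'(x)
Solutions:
 v(x) = C1 + C2*x^(1 - sqrt(3))


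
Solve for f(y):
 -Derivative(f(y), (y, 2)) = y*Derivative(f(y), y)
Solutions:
 f(y) = C1 + C2*erf(sqrt(2)*y/2)


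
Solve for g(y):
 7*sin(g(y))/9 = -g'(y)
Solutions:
 7*y/9 + log(cos(g(y)) - 1)/2 - log(cos(g(y)) + 1)/2 = C1


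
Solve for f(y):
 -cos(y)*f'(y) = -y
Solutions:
 f(y) = C1 + Integral(y/cos(y), y)


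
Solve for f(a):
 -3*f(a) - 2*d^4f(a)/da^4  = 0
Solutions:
 f(a) = (C1*sin(6^(1/4)*a/2) + C2*cos(6^(1/4)*a/2))*exp(-6^(1/4)*a/2) + (C3*sin(6^(1/4)*a/2) + C4*cos(6^(1/4)*a/2))*exp(6^(1/4)*a/2)


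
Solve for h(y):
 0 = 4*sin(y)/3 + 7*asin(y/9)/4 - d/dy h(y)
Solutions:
 h(y) = C1 + 7*y*asin(y/9)/4 + 7*sqrt(81 - y^2)/4 - 4*cos(y)/3


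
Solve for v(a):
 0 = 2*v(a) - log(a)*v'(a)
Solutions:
 v(a) = C1*exp(2*li(a))


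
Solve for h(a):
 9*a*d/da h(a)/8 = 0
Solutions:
 h(a) = C1


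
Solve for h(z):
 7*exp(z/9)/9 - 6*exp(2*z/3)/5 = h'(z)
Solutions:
 h(z) = C1 + 7*exp(z/9) - 9*exp(2*z/3)/5


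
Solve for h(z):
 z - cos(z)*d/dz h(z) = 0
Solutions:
 h(z) = C1 + Integral(z/cos(z), z)


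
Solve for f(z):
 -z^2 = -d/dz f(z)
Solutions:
 f(z) = C1 + z^3/3


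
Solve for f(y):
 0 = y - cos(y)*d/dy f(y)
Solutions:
 f(y) = C1 + Integral(y/cos(y), y)


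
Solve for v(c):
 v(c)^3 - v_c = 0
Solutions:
 v(c) = -sqrt(2)*sqrt(-1/(C1 + c))/2
 v(c) = sqrt(2)*sqrt(-1/(C1 + c))/2


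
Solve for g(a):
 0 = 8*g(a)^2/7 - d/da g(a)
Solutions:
 g(a) = -7/(C1 + 8*a)


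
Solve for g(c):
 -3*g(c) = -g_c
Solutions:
 g(c) = C1*exp(3*c)


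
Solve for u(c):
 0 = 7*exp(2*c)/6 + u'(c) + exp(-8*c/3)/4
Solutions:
 u(c) = C1 - 7*exp(2*c)/12 + 3*exp(-8*c/3)/32


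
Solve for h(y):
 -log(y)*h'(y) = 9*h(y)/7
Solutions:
 h(y) = C1*exp(-9*li(y)/7)


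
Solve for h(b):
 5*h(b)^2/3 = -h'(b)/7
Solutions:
 h(b) = 3/(C1 + 35*b)


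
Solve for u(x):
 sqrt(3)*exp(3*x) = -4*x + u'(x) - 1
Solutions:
 u(x) = C1 + 2*x^2 + x + sqrt(3)*exp(3*x)/3


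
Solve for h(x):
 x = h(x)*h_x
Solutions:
 h(x) = -sqrt(C1 + x^2)
 h(x) = sqrt(C1 + x^2)


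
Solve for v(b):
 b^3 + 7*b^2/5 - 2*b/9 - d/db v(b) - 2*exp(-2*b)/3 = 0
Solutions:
 v(b) = C1 + b^4/4 + 7*b^3/15 - b^2/9 + exp(-2*b)/3


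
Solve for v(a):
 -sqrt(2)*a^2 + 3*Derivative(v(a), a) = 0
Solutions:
 v(a) = C1 + sqrt(2)*a^3/9


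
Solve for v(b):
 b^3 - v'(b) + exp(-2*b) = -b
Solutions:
 v(b) = C1 + b^4/4 + b^2/2 - exp(-2*b)/2


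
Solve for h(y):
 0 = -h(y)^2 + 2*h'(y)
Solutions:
 h(y) = -2/(C1 + y)


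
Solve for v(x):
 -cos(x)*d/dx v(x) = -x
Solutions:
 v(x) = C1 + Integral(x/cos(x), x)


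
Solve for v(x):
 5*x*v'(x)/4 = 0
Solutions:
 v(x) = C1


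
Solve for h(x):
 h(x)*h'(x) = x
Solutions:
 h(x) = -sqrt(C1 + x^2)
 h(x) = sqrt(C1 + x^2)


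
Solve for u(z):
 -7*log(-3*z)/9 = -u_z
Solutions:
 u(z) = C1 + 7*z*log(-z)/9 + 7*z*(-1 + log(3))/9


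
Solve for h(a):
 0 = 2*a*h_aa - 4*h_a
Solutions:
 h(a) = C1 + C2*a^3


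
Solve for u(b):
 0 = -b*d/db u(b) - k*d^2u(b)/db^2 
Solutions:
 u(b) = C1 + C2*sqrt(k)*erf(sqrt(2)*b*sqrt(1/k)/2)


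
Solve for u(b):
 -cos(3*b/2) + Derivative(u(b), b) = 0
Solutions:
 u(b) = C1 + 2*sin(3*b/2)/3


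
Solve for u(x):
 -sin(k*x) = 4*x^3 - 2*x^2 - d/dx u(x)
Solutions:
 u(x) = C1 + x^4 - 2*x^3/3 - cos(k*x)/k


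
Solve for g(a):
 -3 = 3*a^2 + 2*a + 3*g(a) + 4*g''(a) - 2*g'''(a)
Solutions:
 g(a) = C1*exp(a*(-2^(1/3)*(9*sqrt(145) + 113)^(1/3) - 8*2^(2/3)/(9*sqrt(145) + 113)^(1/3) + 8)/12)*sin(2^(1/3)*sqrt(3)*a*(-(9*sqrt(145) + 113)^(1/3) + 8*2^(1/3)/(9*sqrt(145) + 113)^(1/3))/12) + C2*exp(a*(-2^(1/3)*(9*sqrt(145) + 113)^(1/3) - 8*2^(2/3)/(9*sqrt(145) + 113)^(1/3) + 8)/12)*cos(2^(1/3)*sqrt(3)*a*(-(9*sqrt(145) + 113)^(1/3) + 8*2^(1/3)/(9*sqrt(145) + 113)^(1/3))/12) + C3*exp(a*(8*2^(2/3)/(9*sqrt(145) + 113)^(1/3) + 4 + 2^(1/3)*(9*sqrt(145) + 113)^(1/3))/6) - a^2 - 2*a/3 + 5/3


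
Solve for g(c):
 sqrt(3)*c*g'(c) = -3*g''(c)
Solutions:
 g(c) = C1 + C2*erf(sqrt(2)*3^(3/4)*c/6)


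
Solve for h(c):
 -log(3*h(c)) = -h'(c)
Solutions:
 -Integral(1/(log(_y) + log(3)), (_y, h(c))) = C1 - c


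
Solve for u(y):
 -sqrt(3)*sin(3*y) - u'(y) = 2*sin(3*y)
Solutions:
 u(y) = C1 + sqrt(3)*cos(3*y)/3 + 2*cos(3*y)/3


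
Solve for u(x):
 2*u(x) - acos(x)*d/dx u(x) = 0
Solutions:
 u(x) = C1*exp(2*Integral(1/acos(x), x))


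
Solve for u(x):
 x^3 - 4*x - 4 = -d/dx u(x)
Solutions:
 u(x) = C1 - x^4/4 + 2*x^2 + 4*x


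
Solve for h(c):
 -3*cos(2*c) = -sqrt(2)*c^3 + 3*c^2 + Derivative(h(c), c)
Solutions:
 h(c) = C1 + sqrt(2)*c^4/4 - c^3 - 3*sin(2*c)/2


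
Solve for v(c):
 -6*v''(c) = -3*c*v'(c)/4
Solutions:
 v(c) = C1 + C2*erfi(c/4)


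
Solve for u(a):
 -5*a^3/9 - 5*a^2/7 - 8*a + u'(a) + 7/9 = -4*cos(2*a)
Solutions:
 u(a) = C1 + 5*a^4/36 + 5*a^3/21 + 4*a^2 - 7*a/9 - 4*sin(a)*cos(a)


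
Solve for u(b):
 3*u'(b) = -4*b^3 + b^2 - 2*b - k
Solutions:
 u(b) = C1 - b^4/3 + b^3/9 - b^2/3 - b*k/3


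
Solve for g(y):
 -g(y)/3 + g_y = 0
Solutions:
 g(y) = C1*exp(y/3)


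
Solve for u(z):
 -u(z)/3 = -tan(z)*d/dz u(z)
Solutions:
 u(z) = C1*sin(z)^(1/3)


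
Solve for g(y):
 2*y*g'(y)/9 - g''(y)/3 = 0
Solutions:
 g(y) = C1 + C2*erfi(sqrt(3)*y/3)
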